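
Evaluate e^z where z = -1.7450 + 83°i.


e^-1.7450 = 0.1746
cos(83°) = 0.1219
sin(83°) = 0.9925
Real = 0.1746*0.1219 = 0.0213
Imag = 0.1746*0.9925 = 0.1733

0.0213 + 0.1733i


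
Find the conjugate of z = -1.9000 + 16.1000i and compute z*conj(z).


z_bar = -1.9000 - 16.1000i
z*z_bar = (-1.9)^2 + 16.1^2 = 3.61 + 259.21 = 262.82

z_bar = -1.9000 - 16.1000i, z*z_bar = 262.82


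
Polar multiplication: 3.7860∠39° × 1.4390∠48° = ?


r = 3.7860 * 1.4390 = 5.4481
theta = 39° + 48° = 87° = 87° (mod 360)

5.4481 cis(87°)


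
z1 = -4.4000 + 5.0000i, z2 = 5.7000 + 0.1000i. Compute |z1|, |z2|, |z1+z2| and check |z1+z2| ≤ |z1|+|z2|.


|z1| = sqrt((-4.4)^2 + 5^2) = sqrt(44.36) = 6.6603
|z2| = sqrt(5.7^2 + 0.1^2) = sqrt(32.5) = 5.7009
z1+z2 = 1.3000 + 5.1000i
|z1+z2| = sqrt(27.7) = 5.2631
|z1|+|z2| = 6.6603 + 5.7009 = 12.3612

|z1+z2| = 5.2631 ≤ |z1|+|z2| = 12.3612 (verified)


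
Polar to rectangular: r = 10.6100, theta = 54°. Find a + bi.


a = 10.6100*cos(54°) = 10.6100*0.587785 = 6.2364
b = 10.6100*sin(54°) = 10.6100*0.80902 = 8.5837

6.2364 + 8.5837i


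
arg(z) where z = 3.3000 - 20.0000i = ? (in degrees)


Re = 3.3, Im = -20
arg = atan2(-20, 3.3) = -80.6306 degrees

arg(z) = -80.6306 degrees


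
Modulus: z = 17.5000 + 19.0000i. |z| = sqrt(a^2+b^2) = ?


|z| = sqrt(17.5^2 + 19^2) = sqrt(306.25 + 361) = sqrt(667.25) = 25.8312

|z| = 25.8312


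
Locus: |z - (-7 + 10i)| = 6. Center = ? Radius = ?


|z - z0| = r is a circle with center z0 and radius r.
Center = (-7, 10), radius = 6

Circle with center (-7, 10) and radius 6


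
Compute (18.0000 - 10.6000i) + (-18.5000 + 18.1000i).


Real: 18 - 18.5 = -0.5
Imag: -10.6 + 18.1 = 7.5

-0.5000 + 7.5000i


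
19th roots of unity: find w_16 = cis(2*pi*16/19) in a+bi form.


Angle = 360*16/19 = 303.1579°
a = cos(303.1579°) = 0.5469
b = sin(303.1579°) = -0.8372

0.5469 - 0.8372i


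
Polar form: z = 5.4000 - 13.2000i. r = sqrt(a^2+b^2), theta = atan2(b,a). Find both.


r = sqrt(29.16+174.24) = sqrt(203.4) = 14.2618
theta = atan2(-13.2, 5.4) = -67.7510 degrees

r = 14.2618, theta = -67.7510 degrees


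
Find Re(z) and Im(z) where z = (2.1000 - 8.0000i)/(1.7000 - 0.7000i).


Multiply by conjugate: (2.1000 - 8.0000i)(1.7000 + 0.7000i) / (1.7^2 + (-0.7)^2)
Numerator real = 2.1*1.7 - (8)*(-0.7) = 9.17
Numerator imag = -8*1.7 - 2.1*(-0.7) = -12.13
Denominator = 3.38
Re(z) = 9.17/3.38 = 2.7130
Im(z) = -12.13/3.38 = -3.5888

Re(z) = 2.7130, Im(z) = -3.5888


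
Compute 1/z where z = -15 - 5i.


|z|^2 = 225+25 = 250
1/z = (-15 + 5i)/250

1/z = -0.0600 + 0.0200i


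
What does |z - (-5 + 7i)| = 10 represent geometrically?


|z - z0| = r is a circle with center z0 and radius r.
Center = (-5, 7), radius = 10

Circle with center (-5, 7) and radius 10


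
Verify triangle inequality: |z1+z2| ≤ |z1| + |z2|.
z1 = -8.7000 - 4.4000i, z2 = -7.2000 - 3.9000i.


|z1| = sqrt((-8.7)^2 + (-4.4)^2) = sqrt(95.05) = 9.7494
|z2| = sqrt((-7.2)^2 + (-3.9)^2) = sqrt(67.05) = 8.1884
z1+z2 = -15.9000 - 8.3000i
|z1+z2| = sqrt(321.7) = 17.9360
|z1|+|z2| = 9.7494 + 8.1884 = 17.9378

|z1+z2| = 17.9360 ≤ |z1|+|z2| = 17.9378 (verified)


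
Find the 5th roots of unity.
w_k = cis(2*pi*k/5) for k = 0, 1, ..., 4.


The 5th roots of unity are cis(360k/5°) for k=0..4
Angle step = 360/5 = 72°
Primitive root: cis(72°)
Primitive root = 0.3090 + 0.9511i

5 roots at angles: 0°, 72°, 144°, 216°, 288°


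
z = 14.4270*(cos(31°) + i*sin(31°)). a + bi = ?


a = 14.4270*cos(31°) = 14.4270*0.85717 = 12.3664
b = 14.4270*sin(31°) = 14.4270*0.51504 = 7.4305

12.3664 + 7.4305i


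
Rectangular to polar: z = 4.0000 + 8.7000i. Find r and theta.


r = sqrt(16+75.69) = sqrt(91.69) = 9.5755
theta = atan2(8.7, 4) = 65.3084 degrees

r = 9.5755, theta = 65.3084 degrees


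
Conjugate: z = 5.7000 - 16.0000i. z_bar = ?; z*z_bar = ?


z_bar = 5.7000 + 16.0000i
z*z_bar = 5.7^2 + (-16)^2 = 32.49 + 256 = 288.49

z_bar = 5.7000 + 16.0000i, z*z_bar = 288.49


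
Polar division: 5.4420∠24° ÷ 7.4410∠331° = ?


r = 5.4420 / 7.4410 = 0.7314
theta = 24° - 331° = -307° = 53° (mod 360)

0.7314 cis(53°)


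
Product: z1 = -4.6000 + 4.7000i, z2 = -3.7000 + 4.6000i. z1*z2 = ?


Real = -4.6*(-3.7) - 4.7*4.6 = 17.02 - 21.62 = -4.6
Imag = -4.6*4.6 - (3.7)*4.7 = -21.16 - (17.39) = -38.55

-4.6000 - 38.5500i


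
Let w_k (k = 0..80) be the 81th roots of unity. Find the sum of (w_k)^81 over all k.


The roots are w_k = w^k with w = e^(2*pi*i/81), and (w^k)^81 = (w^81)^k.
So S = 1 + u + u^2 + ... + u^(80) with u = w^81.
81 = 1*81 + 0, so 81 is a multiple of 81 and u = (w^81)^1 = 1.
Every one of the 81 terms equals 1: S = 81

S = 81


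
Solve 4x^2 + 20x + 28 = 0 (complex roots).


disc = 20^2 - 4*4*28 = 400 - 448 = -48
sqrt(|disc|) = sqrt(48) = 6.9282
Real part = -20/(2*4) = -2.5000
Imag part = 6.9282/(2*4) = 0.8660

-2.5000 ± 0.8660i


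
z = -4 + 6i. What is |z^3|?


|z| = sqrt(16+36) = sqrt(52) = 7.2111
|z^3| = |z|^3 = (sqrt(52))^3 = 52*sqrt(52)

|z^3| = 52*sqrt(52) ≈ 374.9773


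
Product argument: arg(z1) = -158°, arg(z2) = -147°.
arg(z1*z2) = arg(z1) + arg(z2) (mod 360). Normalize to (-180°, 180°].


arg(z1*z2) = -158° - 147° = -305°
Normalized to (-180°, 180°]: 55°

55°


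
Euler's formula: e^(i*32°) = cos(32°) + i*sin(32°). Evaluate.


cos(32°) = 0.8480
sin(32°) = 0.5299

e^(i*32°) = 0.8480 + 0.5299i


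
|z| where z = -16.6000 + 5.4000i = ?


|z| = sqrt((-16.6)^2 + 5.4^2) = sqrt(275.56 + 29.16) = sqrt(304.72) = 17.4562

|z| = 17.4562


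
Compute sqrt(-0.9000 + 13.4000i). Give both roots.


|z| = sqrt(0.81+179.56) = 13.4302
sqrt((|z|+a)/2) = sqrt((13.4302+(-0.9))/2) = sqrt(6.2651) = 2.5030
sqrt((|z|-a)/2) = sqrt((13.4302-(-0.9))/2) = sqrt(7.1651) = 2.6768

±(2.5030 + 2.6768i) i.e. 2.5030 + 2.6768i and -2.5030 - 2.6768i


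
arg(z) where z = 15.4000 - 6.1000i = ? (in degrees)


Re = 15.4, Im = -6.1
arg = atan2(-6.1, 15.4) = -21.6087 degrees

arg(z) = -21.6087 degrees


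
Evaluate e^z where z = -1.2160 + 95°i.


e^-1.2160 = 0.2964
cos(95°) = -0.0872
sin(95°) = 0.9962
Real = 0.2964*(-0.0872) = -0.0258
Imag = 0.2964*0.9962 = 0.2953

-0.0258 + 0.2953i


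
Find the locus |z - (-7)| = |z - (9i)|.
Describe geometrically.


Equal distances means the locus is the perpendicular bisector of z1 and z2.
Midpoint = ((-7+0)/2, (0+9)/2) = (-3.5000, 4.5000)

Perpendicular bisector through (-3.5000, 4.5000)


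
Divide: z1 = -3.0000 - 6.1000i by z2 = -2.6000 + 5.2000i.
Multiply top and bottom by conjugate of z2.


Conjugate of z2 = -2.6000 - 5.2000i
Numerator: (-3.0000 - 6.1000i)(-2.6000 - 5.2000i) = -23.9200 + 31.4600i
Denominator: (-2.6)^2 + 5.2^2 = 33.8
Result = (-23.9200 + 31.4600i)/33.8

-0.7077 + 0.9308i


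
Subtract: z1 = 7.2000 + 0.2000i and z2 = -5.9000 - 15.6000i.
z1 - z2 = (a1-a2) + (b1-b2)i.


Real: 7.2 + 5.9 = 13.1
Imag: 0.2 + 15.6 = 15.8

13.1000 + 15.8000i


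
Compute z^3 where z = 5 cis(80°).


r^3 = 5^3 = 125
n*theta = 3*80° = 240° = 240° (mod 360)
a = 125*cos(240°) = -62.5000
b = 125*sin(240°) = -108.2532

125 cis(240°) = -62.5000 - 108.2532i


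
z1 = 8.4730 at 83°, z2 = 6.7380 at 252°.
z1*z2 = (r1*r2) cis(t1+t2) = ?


r = 8.4730 * 6.7380 = 57.0911
theta = 83° + 252° = 335° = 335° (mod 360)

57.0911 cis(335°)


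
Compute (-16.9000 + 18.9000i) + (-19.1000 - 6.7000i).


Real: -16.9 - 19.1 = -36
Imag: 18.9 - 6.7 = 12.2

-36.0000 + 12.2000i


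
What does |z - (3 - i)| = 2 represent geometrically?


|z - z0| = r is a circle with center z0 and radius r.
Center = (3, -1), radius = 2

Circle with center (3, -1) and radius 2


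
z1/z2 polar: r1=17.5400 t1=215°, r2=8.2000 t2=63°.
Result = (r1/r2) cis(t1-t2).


r = 17.5400 / 8.2000 = 2.1390
theta = 215° - 63° = 152° = 152° (mod 360)

2.1390 cis(152°)


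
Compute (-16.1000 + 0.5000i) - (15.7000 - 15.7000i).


Real: -16.1 - 15.7 = -31.8
Imag: 0.5 + 15.7 = 16.2

-31.8000 + 16.2000i


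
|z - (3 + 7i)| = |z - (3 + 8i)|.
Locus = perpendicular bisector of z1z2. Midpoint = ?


Equal distances means the locus is the perpendicular bisector of z1 and z2.
Midpoint = ((3+3)/2, (7+8)/2) = (3.0000, 7.5000)

Perpendicular bisector through (3.0000, 7.5000)


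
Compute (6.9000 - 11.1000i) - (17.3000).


Real: 6.9 - 17.3 = -10.4
Imag: -11.1 + 0 = -11.1

-10.4000 - 11.1000i


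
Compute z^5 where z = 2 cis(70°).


r^5 = 2^5 = 32
n*theta = 5*70° = 350° = 350° (mod 360)
a = 32*cos(350°) = 31.5138
b = 32*sin(350°) = -5.5567

32 cis(350°) = 31.5138 - 5.5567i


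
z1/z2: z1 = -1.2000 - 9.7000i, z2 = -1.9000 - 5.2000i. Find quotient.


Conjugate of z2 = -1.9000 + 5.2000i
Numerator: (-1.2000 - 9.7000i)(-1.9000 + 5.2000i) = 52.7200 + 12.1900i
Denominator: (-1.9)^2 + (-5.2)^2 = 30.65
Result = (52.7200 + 12.1900i)/30.65

1.7201 + 0.3977i


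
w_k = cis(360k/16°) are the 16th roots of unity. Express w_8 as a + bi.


Angle = 360*8/16 = 180°
a = cos(180°) = -1.0000
b = sin(180°) = 0

-1.0000 + 0i


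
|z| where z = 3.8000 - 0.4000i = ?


|z| = sqrt(3.8^2 + (-0.4)^2) = sqrt(14.44 + 0.16) = sqrt(14.6) = 3.8210

|z| = 3.8210


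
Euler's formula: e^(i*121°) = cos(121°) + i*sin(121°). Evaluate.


cos(121°) = -0.5150
sin(121°) = 0.8572

e^(i*121°) = -0.5150 + 0.8572i


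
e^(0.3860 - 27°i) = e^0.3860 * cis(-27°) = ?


e^0.3860 = 1.47108
cos(-27°) = 0.891
sin(-27°) = -0.454
Real = 1.47108*0.891 = 1.3107
Imag = 1.47108*(-0.454) = -0.6679

1.3107 - 0.6679i


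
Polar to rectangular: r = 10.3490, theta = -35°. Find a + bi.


a = 10.3490*cos(-35°) = 10.3490*0.81915 = 8.4774
b = 10.3490*sin(-35°) = 10.3490*(-0.573576) = -5.9359

8.4774 - 5.9359i


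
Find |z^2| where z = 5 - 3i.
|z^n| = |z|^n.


|z| = sqrt(25+9) = sqrt(34) = 5.8310
|z^2| = |z|^2 = (sqrt(34))^2 = 34

|z^2| = 34


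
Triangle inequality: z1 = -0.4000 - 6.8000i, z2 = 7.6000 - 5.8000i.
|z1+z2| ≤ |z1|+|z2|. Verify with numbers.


|z1| = sqrt((-0.4)^2 + (-6.8)^2) = sqrt(46.4) = 6.8118
|z2| = sqrt(7.6^2 + (-5.8)^2) = sqrt(91.4) = 9.5603
z1+z2 = 7.2000 - 12.6000i
|z1+z2| = sqrt(210.6) = 14.5121
|z1|+|z2| = 6.8118 + 9.5603 = 16.3721

|z1+z2| = 14.5121 ≤ |z1|+|z2| = 16.3721 (verified)


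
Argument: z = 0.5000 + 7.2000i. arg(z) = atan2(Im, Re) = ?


Re = 0.5, Im = 7.2
arg = atan2(7.2, 0.5) = 86.0275 degrees

arg(z) = 86.0275 degrees


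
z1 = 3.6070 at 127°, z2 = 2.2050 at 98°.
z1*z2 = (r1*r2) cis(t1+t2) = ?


r = 3.6070 * 2.2050 = 7.9534
theta = 127° + 98° = 225° = 225° (mod 360)

7.9534 cis(225°)


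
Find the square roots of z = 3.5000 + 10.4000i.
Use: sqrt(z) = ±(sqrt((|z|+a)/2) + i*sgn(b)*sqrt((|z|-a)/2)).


|z| = sqrt(12.25+108.16) = 10.9731
sqrt((|z|+a)/2) = sqrt((10.9731+3.5)/2) = sqrt(7.2366) = 2.6901
sqrt((|z|-a)/2) = sqrt((10.9731-3.5)/2) = sqrt(3.7366) = 1.9330

±(2.6901 + 1.9330i) i.e. 2.6901 + 1.9330i and -2.6901 - 1.9330i


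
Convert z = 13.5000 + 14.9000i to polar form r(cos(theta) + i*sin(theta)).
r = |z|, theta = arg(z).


r = sqrt(182.25+222.01) = sqrt(404.26) = 20.1062
theta = atan2(14.9, 13.5) = 47.8222 degrees

r = 20.1062, theta = 47.8222 degrees


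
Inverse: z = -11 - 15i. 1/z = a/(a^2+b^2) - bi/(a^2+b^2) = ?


|z|^2 = 121+225 = 346
1/z = (-11 + 15i)/346

1/z = -0.0318 + 0.0434i


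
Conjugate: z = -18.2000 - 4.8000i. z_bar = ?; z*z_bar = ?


z_bar = -18.2000 + 4.8000i
z*z_bar = (-18.2)^2 + (-4.8)^2 = 331.24 + 23.04 = 354.28

z_bar = -18.2000 + 4.8000i, z*z_bar = 354.28


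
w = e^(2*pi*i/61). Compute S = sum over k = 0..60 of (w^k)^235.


The roots are w_k = w^k with w = e^(2*pi*i/61), and (w^k)^235 = (w^235)^k.
So S = 1 + u + u^2 + ... + u^(60) with u = w^235.
235 = 3*61 + 52, so 235 is not a multiple of 61: u = (w^61)^3 * w^52 = w^52 ≠ 1 (w is a primitive 61th root), while u^61 = (w^61)^235 = 1.
Geometric series: S = (1 - u^61)/(1 - u) = (1 - 1)/(1 - u) = 0

S = 0


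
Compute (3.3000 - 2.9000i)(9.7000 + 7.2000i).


Real = 3.3*9.7 - (-2.9)*7.2 = 32.01 - (-20.88) = 52.89
Imag = 3.3*7.2 + 9.7*(-2.9) = 23.76 - (28.13) = -4.37

52.8900 - 4.3700i


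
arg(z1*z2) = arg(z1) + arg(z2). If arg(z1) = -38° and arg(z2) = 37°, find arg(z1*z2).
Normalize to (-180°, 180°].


arg(z1*z2) = -38° + 37° = -1°
Normalized to (-180°, 180°]: -1°

-1°


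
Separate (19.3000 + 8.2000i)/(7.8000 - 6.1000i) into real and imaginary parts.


Multiply by conjugate: (19.3000 + 8.2000i)(7.8000 + 6.1000i) / (7.8^2 + (-6.1)^2)
Numerator real = 19.3*7.8 + 8.2*(-6.1) = 100.52
Numerator imag = 8.2*7.8 - 19.3*(-6.1) = 181.69
Denominator = 98.05
Re(z) = 100.52/98.05 = 1.0252
Im(z) = 181.69/98.05 = 1.8530

Re(z) = 1.0252, Im(z) = 1.8530


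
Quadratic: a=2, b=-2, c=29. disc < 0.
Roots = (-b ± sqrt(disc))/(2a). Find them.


disc = (-2)^2 - 4*2*29 = 4 - 232 = -228
sqrt(|disc|) = sqrt(228) = 15.0997
Real part = 2/(2*2) = 0.5000
Imag part = 15.0997/(2*2) = 3.7749

0.5000 ± 3.7749i


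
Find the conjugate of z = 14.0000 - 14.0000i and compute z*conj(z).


z_bar = 14.0000 + 14.0000i
z*z_bar = 14^2 + (-14)^2 = 196 + 196 = 392

z_bar = 14.0000 + 14.0000i, z*z_bar = 392


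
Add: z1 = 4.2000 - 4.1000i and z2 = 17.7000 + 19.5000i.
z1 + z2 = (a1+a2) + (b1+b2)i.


Real: 4.2 + 17.7 = 21.9
Imag: -4.1 + 19.5 = 15.4

21.9000 + 15.4000i


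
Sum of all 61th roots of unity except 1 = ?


With w = e^(2*pi*i/61), all 61 of the 61th roots of unity w^0 = 1, w, ..., w^(60) sum to 0: 1 + w + ... + w^(60) = (1 - w^61)/(1 - w) = 0 since w^61 = 1, w ≠ 1.
Removing the root 1: w + w^2 + ... + w^(60) = 0 - 1 = -1

Sum = -1


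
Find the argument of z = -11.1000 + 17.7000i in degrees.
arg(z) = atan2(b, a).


Re = -11.1, Im = 17.7
arg = atan2(17.7, -11.1) = 122.0926 degrees

arg(z) = 122.0926 degrees


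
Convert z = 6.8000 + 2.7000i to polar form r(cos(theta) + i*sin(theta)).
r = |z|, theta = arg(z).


r = sqrt(46.24+7.29) = sqrt(53.53) = 7.3164
theta = atan2(2.7, 6.8) = 21.6560 degrees

r = 7.3164, theta = 21.6560 degrees


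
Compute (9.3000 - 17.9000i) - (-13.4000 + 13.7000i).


Real: 9.3 + 13.4 = 22.7
Imag: -17.9 - 13.7 = -31.6

22.7000 - 31.6000i


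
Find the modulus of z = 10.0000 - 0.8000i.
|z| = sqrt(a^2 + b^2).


|z| = sqrt(10^2 + (-0.8)^2) = sqrt(100 + 0.64) = sqrt(100.64) = 10.0319

|z| = 10.0319


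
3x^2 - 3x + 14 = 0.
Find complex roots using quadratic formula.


disc = (-3)^2 - 4*3*14 = 9 - 168 = -159
sqrt(|disc|) = sqrt(159) = 12.6095
Real part = 3/(2*3) = 0.5000
Imag part = 12.6095/(2*3) = 2.1016

0.5000 ± 2.1016i


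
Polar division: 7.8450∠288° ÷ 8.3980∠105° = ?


r = 7.8450 / 8.3980 = 0.9342
theta = 288° - 105° = 183° = 183° (mod 360)

0.9342 cis(183°)


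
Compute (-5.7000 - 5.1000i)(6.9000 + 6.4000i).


Real = -5.7*6.9 - (-5.1)*6.4 = -39.33 - (-32.64) = -6.69
Imag = -5.7*6.4 + 6.9*(-5.1) = -36.48 - (35.19) = -71.67

-6.6900 - 71.6700i


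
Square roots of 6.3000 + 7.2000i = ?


|z| = sqrt(39.69+51.84) = 9.5671
sqrt((|z|+a)/2) = sqrt((9.5671+6.3)/2) = sqrt(7.9336) = 2.8167
sqrt((|z|-a)/2) = sqrt((9.5671-6.3)/2) = sqrt(1.6336) = 1.2781

±(2.8167 + 1.2781i) i.e. 2.8167 + 1.2781i and -2.8167 - 1.2781i


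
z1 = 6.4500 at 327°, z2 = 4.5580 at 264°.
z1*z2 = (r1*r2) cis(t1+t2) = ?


r = 6.4500 * 4.5580 = 29.3991
theta = 327° + 264° = 591° = 231° (mod 360)

29.3991 cis(231°)


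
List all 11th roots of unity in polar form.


The 11th roots of unity are cis(360k/11°) for k=0..10
Angle step = 360/11 = 32.7273°
Primitive root: cis(32.7273°)
Primitive root = 0.8413 + 0.5406i

11 roots at angles: 0°, 32.7273°, 65.4545°, 98.1818°, 130.9091°, 163.6364°, 196.3636°, 229.0909°, 261.8182°, 294.5455°, 327.2727°


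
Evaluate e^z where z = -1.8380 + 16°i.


e^-1.8380 = 0.15914
cos(16°) = 0.9613
sin(16°) = 0.2756
Real = 0.15914*0.9613 = 0.1530
Imag = 0.15914*0.2756 = 0.0439

0.1530 + 0.0439i


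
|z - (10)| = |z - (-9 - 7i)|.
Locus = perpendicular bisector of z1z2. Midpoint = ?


Equal distances means the locus is the perpendicular bisector of z1 and z2.
Midpoint = ((10+(-9))/2, (0+(-7))/2) = (0.5000, -3.5000)

Perpendicular bisector through (0.5000, -3.5000)


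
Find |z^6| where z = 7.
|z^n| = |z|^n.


|z| = sqrt(49+0) = sqrt(49) = 7
|z^6| = |z|^6 = 7^6 = 117649

|z^6| = 117649


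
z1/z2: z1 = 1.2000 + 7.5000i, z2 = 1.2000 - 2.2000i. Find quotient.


Conjugate of z2 = 1.2000 + 2.2000i
Numerator: (1.2000 + 7.5000i)(1.2000 + 2.2000i) = -15.0600 + 11.6400i
Denominator: 1.2^2 + (-2.2)^2 = 6.28
Result = (-15.0600 + 11.6400i)/6.28

-2.3981 + 1.8535i


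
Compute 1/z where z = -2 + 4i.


|z|^2 = 4+16 = 20
1/z = (-2 - 4i)/20

1/z = -0.1000 - 0.2000i


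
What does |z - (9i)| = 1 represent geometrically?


|z - z0| = r is a circle with center z0 and radius r.
Center = (0, 9), radius = 1

Circle with center (0, 9) and radius 1


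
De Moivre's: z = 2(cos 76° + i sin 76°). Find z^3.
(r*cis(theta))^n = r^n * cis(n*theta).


r^3 = 2^3 = 8
n*theta = 3*76° = 228° = 228° (mod 360)
a = 8*cos(228°) = -5.3530
b = 8*sin(228°) = -5.9452

8 cis(228°) = -5.3530 - 5.9452i


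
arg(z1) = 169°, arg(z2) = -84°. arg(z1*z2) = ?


arg(z1*z2) = 169° - 84° = 85°
Normalized to (-180°, 180°]: 85°

85°


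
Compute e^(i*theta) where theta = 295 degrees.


cos(295°) = 0.4226
sin(295°) = -0.9063

e^(i*295°) = 0.4226 - 0.9063i


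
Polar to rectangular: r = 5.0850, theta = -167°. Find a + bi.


a = 5.0850*cos(-167°) = 5.0850*(-0.97437) = -4.9547
b = 5.0850*sin(-167°) = 5.0850*(-0.22495) = -1.1439

-4.9547 - 1.1439i


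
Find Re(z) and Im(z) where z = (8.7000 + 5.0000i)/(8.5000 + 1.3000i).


Multiply by conjugate: (8.7000 + 5.0000i)(8.5000 - 1.3000i) / (8.5^2 + 1.3^2)
Numerator real = 8.7*8.5 + 5*1.3 = 80.45
Numerator imag = 5*8.5 - 8.7*1.3 = 31.19
Denominator = 73.94
Re(z) = 80.45/73.94 = 1.0880
Im(z) = 31.19/73.94 = 0.4218

Re(z) = 1.0880, Im(z) = 0.4218


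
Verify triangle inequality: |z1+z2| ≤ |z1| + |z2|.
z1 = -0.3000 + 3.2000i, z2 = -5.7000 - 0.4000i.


|z1| = sqrt((-0.3)^2 + 3.2^2) = sqrt(10.33) = 3.2140
|z2| = sqrt((-5.7)^2 + (-0.4)^2) = sqrt(32.65) = 5.7140
z1+z2 = -6.0000 + 2.8000i
|z1+z2| = sqrt(43.84) = 6.6212
|z1|+|z2| = 3.2140 + 5.7140 = 8.9280

|z1+z2| = 6.6212 ≤ |z1|+|z2| = 8.9280 (verified)


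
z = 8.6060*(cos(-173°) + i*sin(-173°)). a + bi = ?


a = 8.6060*cos(-173°) = 8.6060*(-0.99255) = -8.5419
b = 8.6060*sin(-173°) = 8.6060*(-0.12187) = -1.0488

-8.5419 - 1.0488i


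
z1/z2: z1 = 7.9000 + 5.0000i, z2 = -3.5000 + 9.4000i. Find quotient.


Conjugate of z2 = -3.5000 - 9.4000i
Numerator: (7.9000 + 5.0000i)(-3.5000 - 9.4000i) = 19.3500 - 91.7600i
Denominator: (-3.5)^2 + 9.4^2 = 100.61
Result = (19.3500 - 91.7600i)/100.61

0.1923 - 0.9120i


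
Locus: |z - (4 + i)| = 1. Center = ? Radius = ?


|z - z0| = r is a circle with center z0 and radius r.
Center = (4, 1), radius = 1

Circle with center (4, 1) and radius 1


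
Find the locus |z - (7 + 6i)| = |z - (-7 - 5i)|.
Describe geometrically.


Equal distances means the locus is the perpendicular bisector of z1 and z2.
Midpoint = ((7+(-7))/2, (6+(-5))/2) = (0, 0.5000)

Perpendicular bisector through (0, 0.5000)


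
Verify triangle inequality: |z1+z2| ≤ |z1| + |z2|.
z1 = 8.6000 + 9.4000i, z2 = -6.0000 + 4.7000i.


|z1| = sqrt(8.6^2 + 9.4^2) = sqrt(162.32) = 12.7405
|z2| = sqrt((-6)^2 + 4.7^2) = sqrt(58.09) = 7.6217
z1+z2 = 2.6000 + 14.1000i
|z1+z2| = sqrt(205.57) = 14.3377
|z1|+|z2| = 12.7405 + 7.6217 = 20.3622

|z1+z2| = 14.3377 ≤ |z1|+|z2| = 20.3622 (verified)


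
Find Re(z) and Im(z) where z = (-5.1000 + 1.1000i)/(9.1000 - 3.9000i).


Multiply by conjugate: (-5.1000 + 1.1000i)(9.1000 + 3.9000i) / (9.1^2 + (-3.9)^2)
Numerator real = -5.1*9.1 + 1.1*(-3.9) = -50.7
Numerator imag = 1.1*9.1 - (-5.1)*(-3.9) = -9.88
Denominator = 98.02
Re(z) = -50.7/98.02 = -0.5172
Im(z) = -9.88/98.02 = -0.1008

Re(z) = -0.5172, Im(z) = -0.1008


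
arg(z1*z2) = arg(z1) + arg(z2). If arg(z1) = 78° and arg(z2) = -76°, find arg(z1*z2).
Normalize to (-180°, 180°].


arg(z1*z2) = 78° - 76° = 2°
Normalized to (-180°, 180°]: 2°

2°


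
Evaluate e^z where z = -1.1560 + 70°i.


e^-1.1560 = 0.31474
cos(70°) = 0.342
sin(70°) = 0.9397
Real = 0.31474*0.342 = 0.1076
Imag = 0.31474*0.9397 = 0.2958

0.1076 + 0.2958i


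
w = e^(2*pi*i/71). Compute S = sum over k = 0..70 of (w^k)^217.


The roots are w_k = w^k with w = e^(2*pi*i/71), and (w^k)^217 = (w^217)^k.
So S = 1 + u + u^2 + ... + u^(70) with u = w^217.
217 = 3*71 + 4, so 217 is not a multiple of 71: u = (w^71)^3 * w^4 = w^4 ≠ 1 (w is a primitive 71th root), while u^71 = (w^71)^217 = 1.
Geometric series: S = (1 - u^71)/(1 - u) = (1 - 1)/(1 - u) = 0

S = 0


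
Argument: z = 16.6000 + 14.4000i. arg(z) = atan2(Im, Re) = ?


Re = 16.6, Im = 14.4
arg = atan2(14.4, 16.6) = 40.9407 degrees

arg(z) = 40.9407 degrees


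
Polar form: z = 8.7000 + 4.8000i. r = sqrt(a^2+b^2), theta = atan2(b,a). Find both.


r = sqrt(75.69+23.04) = sqrt(98.73) = 9.9363
theta = atan2(4.8, 8.7) = 28.8866 degrees

r = 9.9363, theta = 28.8866 degrees


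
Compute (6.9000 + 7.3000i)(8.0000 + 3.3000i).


Real = 6.9*8 - 7.3*3.3 = 55.2 - 24.09 = 31.11
Imag = 6.9*3.3 + 8*7.3 = 22.77 + 58.4 = 81.17

31.1100 + 81.1700i


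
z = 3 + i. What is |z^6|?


|z| = sqrt(9+1) = sqrt(10) = 3.1623
|z^6| = |z|^6 = (sqrt(10))^6 = 10^3 = 1000

|z^6| = 1000


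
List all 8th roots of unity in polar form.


The 8th roots of unity are cis(360k/8°) for k=0..7
Angle step = 360/8 = 45°
Primitive root: cis(45°)
Primitive root = 0.7071 + 0.7071i

8 roots at angles: 0°, 45°, 90°, 135°, 180°, 225°, 270°, 315°


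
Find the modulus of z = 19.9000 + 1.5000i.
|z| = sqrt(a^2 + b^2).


|z| = sqrt(19.9^2 + 1.5^2) = sqrt(396.01 + 2.25) = sqrt(398.26) = 19.9565

|z| = 19.9565


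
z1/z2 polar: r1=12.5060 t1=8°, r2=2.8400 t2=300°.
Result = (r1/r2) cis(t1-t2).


r = 12.5060 / 2.8400 = 4.4035
theta = 8° - 300° = -292° = 68° (mod 360)

4.4035 cis(68°)


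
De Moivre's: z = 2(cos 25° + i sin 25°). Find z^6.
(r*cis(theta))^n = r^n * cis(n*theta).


r^6 = 2^6 = 64
n*theta = 6*25° = 150° = 150° (mod 360)
a = 64*cos(150°) = -55.4256
b = 64*sin(150°) = 32.0000

64 cis(150°) = -55.4256 + 32.0000i


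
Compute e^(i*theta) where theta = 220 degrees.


cos(220°) = -0.7660
sin(220°) = -0.6428

e^(i*220°) = -0.7660 - 0.6428i


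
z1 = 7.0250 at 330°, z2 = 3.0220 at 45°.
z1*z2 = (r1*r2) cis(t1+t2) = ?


r = 7.0250 * 3.0220 = 21.2295
theta = 330° + 45° = 375° = 15° (mod 360)

21.2295 cis(15°)


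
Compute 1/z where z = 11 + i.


|z|^2 = 121+1 = 122
1/z = (11 - 1i)/122

1/z = 0.0902 - 0.0082i


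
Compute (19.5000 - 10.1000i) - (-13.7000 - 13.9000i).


Real: 19.5 + 13.7 = 33.2
Imag: -10.1 + 13.9 = 3.8

33.2000 + 3.8000i


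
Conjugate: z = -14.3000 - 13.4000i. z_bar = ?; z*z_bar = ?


z_bar = -14.3000 + 13.4000i
z*z_bar = (-14.3)^2 + (-13.4)^2 = 204.49 + 179.56 = 384.05

z_bar = -14.3000 + 13.4000i, z*z_bar = 384.05


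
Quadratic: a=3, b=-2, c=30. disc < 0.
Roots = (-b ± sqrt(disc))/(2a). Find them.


disc = (-2)^2 - 4*3*30 = 4 - 360 = -356
sqrt(|disc|) = sqrt(356) = 18.8680
Real part = 2/(2*3) = 0.3333
Imag part = 18.8680/(2*3) = 3.1447

0.3333 ± 3.1447i


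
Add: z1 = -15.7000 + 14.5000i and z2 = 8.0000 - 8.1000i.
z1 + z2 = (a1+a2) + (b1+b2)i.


Real: -15.7 + 8 = -7.7
Imag: 14.5 - 8.1 = 6.4

-7.7000 + 6.4000i


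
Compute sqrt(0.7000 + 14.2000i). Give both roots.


|z| = sqrt(0.49+201.64) = 14.2172
sqrt((|z|+a)/2) = sqrt((14.2172+0.7)/2) = sqrt(7.4586) = 2.7310
sqrt((|z|-a)/2) = sqrt((14.2172-0.7)/2) = sqrt(6.7586) = 2.5997

±(2.7310 + 2.5997i) i.e. 2.7310 + 2.5997i and -2.7310 - 2.5997i


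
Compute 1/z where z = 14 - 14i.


|z|^2 = 196+196 = 392
1/z = (14 + 14i)/392

1/z = 0.0357 + 0.0357i


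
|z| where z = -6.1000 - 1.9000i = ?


|z| = sqrt((-6.1)^2 + (-1.9)^2) = sqrt(37.21 + 3.61) = sqrt(40.82) = 6.3891

|z| = 6.3891


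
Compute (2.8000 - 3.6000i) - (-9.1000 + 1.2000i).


Real: 2.8 + 9.1 = 11.9
Imag: -3.6 - 1.2 = -4.8

11.9000 - 4.8000i


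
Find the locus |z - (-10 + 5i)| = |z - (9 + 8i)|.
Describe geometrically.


Equal distances means the locus is the perpendicular bisector of z1 and z2.
Midpoint = ((-10+9)/2, (5+8)/2) = (-0.5000, 6.5000)

Perpendicular bisector through (-0.5000, 6.5000)


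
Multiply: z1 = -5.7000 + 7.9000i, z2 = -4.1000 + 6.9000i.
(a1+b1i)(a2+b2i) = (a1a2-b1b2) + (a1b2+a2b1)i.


Real = -5.7*(-4.1) - 7.9*6.9 = 23.37 - 54.51 = -31.14
Imag = -5.7*6.9 - (4.1)*7.9 = -39.33 - (32.39) = -71.72

-31.1400 - 71.7200i


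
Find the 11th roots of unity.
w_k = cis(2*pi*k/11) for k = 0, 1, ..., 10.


The 11th roots of unity are cis(360k/11°) for k=0..10
Angle step = 360/11 = 32.7273°
Primitive root: cis(32.7273°)
Primitive root = 0.8413 + 0.5406i

11 roots at angles: 0°, 32.7273°, 65.4545°, 98.1818°, 130.9091°, 163.6364°, 196.3636°, 229.0909°, 261.8182°, 294.5455°, 327.2727°


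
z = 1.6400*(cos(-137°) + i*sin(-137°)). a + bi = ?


a = 1.6400*cos(-137°) = 1.6400*(-0.73135) = -1.1994
b = 1.6400*sin(-137°) = 1.6400*(-0.682) = -1.1185

-1.1994 - 1.1185i


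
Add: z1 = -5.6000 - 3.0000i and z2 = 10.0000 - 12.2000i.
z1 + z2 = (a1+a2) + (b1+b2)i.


Real: -5.6 + 10 = 4.4
Imag: -3 - 12.2 = -15.2

4.4000 - 15.2000i


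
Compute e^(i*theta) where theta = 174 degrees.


cos(174°) = -0.9945
sin(174°) = 0.1045

e^(i*174°) = -0.9945 + 0.1045i


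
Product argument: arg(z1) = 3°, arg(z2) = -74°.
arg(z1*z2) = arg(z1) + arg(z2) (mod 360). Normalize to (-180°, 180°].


arg(z1*z2) = 3° - 74° = -71°
Normalized to (-180°, 180°]: -71°

-71°


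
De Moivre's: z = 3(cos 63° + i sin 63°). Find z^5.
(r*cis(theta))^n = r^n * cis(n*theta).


r^5 = 3^5 = 243
n*theta = 5*63° = 315° = 315° (mod 360)
a = 243*cos(315°) = 171.8269
b = 243*sin(315°) = -171.8269

243 cis(315°) = 171.8269 - 171.8269i


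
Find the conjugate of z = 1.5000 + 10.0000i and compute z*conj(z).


z_bar = 1.5000 - 10.0000i
z*z_bar = 1.5^2 + 10^2 = 2.25 + 100 = 102.25

z_bar = 1.5000 - 10.0000i, z*z_bar = 102.25


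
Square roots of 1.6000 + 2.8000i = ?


|z| = sqrt(2.56+7.84) = 3.2249
sqrt((|z|+a)/2) = sqrt((3.2249+1.6)/2) = sqrt(2.4125) = 1.5532
sqrt((|z|-a)/2) = sqrt((3.2249-1.6)/2) = sqrt(0.8125) = 0.9014

±(1.5532 + 0.9014i) i.e. 1.5532 + 0.9014i and -1.5532 - 0.9014i


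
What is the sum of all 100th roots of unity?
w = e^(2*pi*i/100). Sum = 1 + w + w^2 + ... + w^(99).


The sum of all 100th roots of unity is 0.
Geometric series: (1 - w^100)/(1 - w) = (1-1)/(1-w) = 0 since w^100 = 1, w ≠ 1.
Alternatively: coefficient of z^99 in z^100 - 1 is 0.

0


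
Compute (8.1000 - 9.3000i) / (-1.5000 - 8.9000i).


Conjugate of z2 = -1.5000 + 8.9000i
Numerator: (8.1000 - 9.3000i)(-1.5000 + 8.9000i) = 70.6200 + 86.0400i
Denominator: (-1.5)^2 + (-8.9)^2 = 81.46
Result = (70.6200 + 86.0400i)/81.46

0.8669 + 1.0562i


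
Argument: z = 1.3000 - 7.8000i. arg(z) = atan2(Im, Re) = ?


Re = 1.3, Im = -7.8
arg = atan2(-7.8, 1.3) = -80.5377 degrees

arg(z) = -80.5377 degrees


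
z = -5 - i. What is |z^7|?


|z| = sqrt(25+1) = sqrt(26) = 5.0990
|z^7| = |z|^7 = (sqrt(26))^7 = 26^3 * sqrt(26) = 17576*sqrt(26)

|z^7| = 17576*sqrt(26) ≈ 89620.3670


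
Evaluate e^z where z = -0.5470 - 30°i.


e^-0.5470 = 0.57868
cos(-30°) = 0.86603
sin(-30°) = -0.5
Real = 0.57868*0.86603 = 0.5012
Imag = 0.57868*(-0.5) = -0.2893

0.5012 - 0.2893i


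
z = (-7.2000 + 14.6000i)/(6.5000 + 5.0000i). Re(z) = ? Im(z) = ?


Multiply by conjugate: (-7.2000 + 14.6000i)(6.5000 - 5.0000i) / (6.5^2 + 5^2)
Numerator real = -7.2*6.5 + 14.6*5 = 26.2
Numerator imag = 14.6*6.5 - (-7.2)*5 = 130.9
Denominator = 67.25
Re(z) = 26.2/67.25 = 0.3896
Im(z) = 130.9/67.25 = 1.9465

Re(z) = 0.3896, Im(z) = 1.9465


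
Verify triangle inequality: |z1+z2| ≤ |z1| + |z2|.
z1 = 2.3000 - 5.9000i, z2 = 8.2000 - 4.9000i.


|z1| = sqrt(2.3^2 + (-5.9)^2) = sqrt(40.1) = 6.3325
|z2| = sqrt(8.2^2 + (-4.9)^2) = sqrt(91.25) = 9.5525
z1+z2 = 10.5000 - 10.8000i
|z1+z2| = sqrt(226.89) = 15.0629
|z1|+|z2| = 6.3325 + 9.5525 = 15.8850

|z1+z2| = 15.0629 ≤ |z1|+|z2| = 15.8850 (verified)


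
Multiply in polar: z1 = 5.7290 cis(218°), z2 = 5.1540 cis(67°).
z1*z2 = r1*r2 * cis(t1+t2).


r = 5.7290 * 5.1540 = 29.5273
theta = 218° + 67° = 285° = 285° (mod 360)

29.5273 cis(285°)


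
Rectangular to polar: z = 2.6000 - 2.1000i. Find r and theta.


r = sqrt(6.76+4.41) = sqrt(11.17) = 3.3422
theta = atan2(-2.1, 2.6) = -38.9275 degrees

r = 3.3422, theta = -38.9275 degrees


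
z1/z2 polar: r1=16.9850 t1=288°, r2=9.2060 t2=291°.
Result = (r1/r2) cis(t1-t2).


r = 16.9850 / 9.2060 = 1.8450
theta = 288° - 291° = -3° = 357° (mod 360)

1.8450 cis(357°)


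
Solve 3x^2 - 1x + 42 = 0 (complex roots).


disc = (-1)^2 - 4*3*42 = 1 - 504 = -503
sqrt(|disc|) = sqrt(503) = 22.4277
Real part = 1/(2*3) = 0.1667
Imag part = 22.4277/(2*3) = 3.7379

0.1667 ± 3.7379i


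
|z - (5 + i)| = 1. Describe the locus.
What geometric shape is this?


|z - z0| = r is a circle with center z0 and radius r.
Center = (5, 1), radius = 1

Circle with center (5, 1) and radius 1


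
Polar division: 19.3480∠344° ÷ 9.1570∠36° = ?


r = 19.3480 / 9.1570 = 2.1129
theta = 344° - 36° = 308° = 308° (mod 360)

2.1129 cis(308°)


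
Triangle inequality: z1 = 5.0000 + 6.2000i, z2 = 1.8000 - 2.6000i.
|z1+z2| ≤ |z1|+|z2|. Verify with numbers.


|z1| = sqrt(5^2 + 6.2^2) = sqrt(63.44) = 7.9649
|z2| = sqrt(1.8^2 + (-2.6)^2) = sqrt(10) = 3.1623
z1+z2 = 6.8000 + 3.6000i
|z1+z2| = sqrt(59.2) = 7.6942
|z1|+|z2| = 7.9649 + 3.1623 = 11.1272

|z1+z2| = 7.6942 ≤ |z1|+|z2| = 11.1272 (verified)


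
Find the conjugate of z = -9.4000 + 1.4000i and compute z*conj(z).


z_bar = -9.4000 - 1.4000i
z*z_bar = (-9.4)^2 + 1.4^2 = 88.36 + 1.96 = 90.32

z_bar = -9.4000 - 1.4000i, z*z_bar = 90.32


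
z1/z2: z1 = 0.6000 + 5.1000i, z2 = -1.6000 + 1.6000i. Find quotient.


Conjugate of z2 = -1.6000 - 1.6000i
Numerator: (0.6000 + 5.1000i)(-1.6000 - 1.6000i) = 7.2000 - 9.1200i
Denominator: (-1.6)^2 + 1.6^2 = 5.12
Result = (7.2000 - 9.1200i)/5.12

1.4062 - 1.7812i


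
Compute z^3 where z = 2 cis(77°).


r^3 = 2^3 = 8
n*theta = 3*77° = 231° = 231° (mod 360)
a = 8*cos(231°) = -5.0346
b = 8*sin(231°) = -6.2172

8 cis(231°) = -5.0346 - 6.2172i


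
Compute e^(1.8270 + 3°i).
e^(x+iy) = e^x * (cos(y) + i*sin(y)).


e^1.8270 = 6.2152
cos(3°) = 0.99863
sin(3°) = 0.05234
Real = 6.2152*0.99863 = 6.2067
Imag = 6.2152*0.05234 = 0.3253

6.2067 + 0.3253i


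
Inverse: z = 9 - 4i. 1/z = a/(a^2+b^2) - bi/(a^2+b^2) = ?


|z|^2 = 81+16 = 97
1/z = (9 + 4i)/97

1/z = 0.0928 + 0.0412i


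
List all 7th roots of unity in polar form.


The 7th roots of unity are cis(360k/7°) for k=0..6
Angle step = 360/7 = 51.4286°
Primitive root: cis(51.4286°)
Primitive root = 0.6235 + 0.7818i

7 roots at angles: 0°, 51.4286°, 102.8571°, 154.2857°, 205.7143°, 257.1429°, 308.5714°


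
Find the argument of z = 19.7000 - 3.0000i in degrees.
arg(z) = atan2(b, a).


Re = 19.7, Im = -3
arg = atan2(-3, 19.7) = -8.6587 degrees

arg(z) = -8.6587 degrees


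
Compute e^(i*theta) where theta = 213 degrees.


cos(213°) = -0.8387
sin(213°) = -0.5446

e^(i*213°) = -0.8387 - 0.5446i


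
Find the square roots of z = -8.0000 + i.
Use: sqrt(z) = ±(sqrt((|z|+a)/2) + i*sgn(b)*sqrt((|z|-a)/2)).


|z| = sqrt(64+1) = 8.0623
sqrt((|z|+a)/2) = sqrt((8.0623+(-8))/2) = sqrt(0.0311) = 0.1764
sqrt((|z|-a)/2) = sqrt((8.0623-(-8))/2) = sqrt(8.0311) = 2.8339

±(0.1764 + 2.8339i) i.e. 0.1764 + 2.8339i and -0.1764 - 2.8339i


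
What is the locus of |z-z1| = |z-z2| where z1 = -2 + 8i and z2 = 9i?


Equal distances means the locus is the perpendicular bisector of z1 and z2.
Midpoint = ((-2+0)/2, (8+9)/2) = (-1.0000, 8.5000)

Perpendicular bisector through (-1.0000, 8.5000)


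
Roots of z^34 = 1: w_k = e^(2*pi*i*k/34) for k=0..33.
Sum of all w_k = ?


The sum of all 34th roots of unity is 0.
Geometric series: (1 - w^34)/(1 - w) = (1-1)/(1-w) = 0 since w^34 = 1, w ≠ 1.
Alternatively: coefficient of z^33 in z^34 - 1 is 0.

0


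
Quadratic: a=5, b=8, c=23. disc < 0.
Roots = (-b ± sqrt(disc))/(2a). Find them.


disc = 8^2 - 4*5*23 = 64 - 460 = -396
sqrt(|disc|) = sqrt(396) = 19.8997
Real part = -8/(2*5) = -0.8000
Imag part = 19.8997/(2*5) = 1.9900

-0.8000 ± 1.9900i


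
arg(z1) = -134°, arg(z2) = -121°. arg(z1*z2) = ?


arg(z1*z2) = -134° - 121° = -255°
Normalized to (-180°, 180°]: 105°

105°


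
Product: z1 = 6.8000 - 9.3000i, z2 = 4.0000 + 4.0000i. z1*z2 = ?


Real = 6.8*4 - (-9.3)*4 = 27.2 - (-37.2) = 64.4
Imag = 6.8*4 + 4*(-9.3) = 27.2 - (37.2) = -10

64.4000 - 10.0000i


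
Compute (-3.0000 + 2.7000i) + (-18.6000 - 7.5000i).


Real: -3 - 18.6 = -21.6
Imag: 2.7 - 7.5 = -4.8

-21.6000 - 4.8000i


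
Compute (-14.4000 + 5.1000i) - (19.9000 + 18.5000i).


Real: -14.4 - 19.9 = -34.3
Imag: 5.1 - 18.5 = -13.4

-34.3000 - 13.4000i


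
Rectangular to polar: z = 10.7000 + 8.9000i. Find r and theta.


r = sqrt(114.49+79.21) = sqrt(193.7) = 13.9176
theta = atan2(8.9, 10.7) = 39.7529 degrees

r = 13.9176, theta = 39.7529 degrees


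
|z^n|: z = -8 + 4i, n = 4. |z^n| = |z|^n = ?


|z| = sqrt(64+16) = sqrt(80) = 8.9443
|z^4| = |z|^4 = (sqrt(80))^4 = 80^2 = 6400

|z^4| = 6400


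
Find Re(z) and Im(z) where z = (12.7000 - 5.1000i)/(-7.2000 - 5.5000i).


Multiply by conjugate: (12.7000 - 5.1000i)(-7.2000 + 5.5000i) / ((-7.2)^2 + (-5.5)^2)
Numerator real = 12.7*(-7.2) - (5.1)*(-5.5) = -63.39
Numerator imag = -5.1*(-7.2) - 12.7*(-5.5) = 106.57
Denominator = 82.09
Re(z) = -63.39/82.09 = -0.7722
Im(z) = 106.57/82.09 = 1.2982

Re(z) = -0.7722, Im(z) = 1.2982


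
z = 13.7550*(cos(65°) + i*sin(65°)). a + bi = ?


a = 13.7550*cos(65°) = 13.7550*0.42262 = 5.8131
b = 13.7550*sin(65°) = 13.7550*0.90631 = 12.4663

5.8131 + 12.4663i


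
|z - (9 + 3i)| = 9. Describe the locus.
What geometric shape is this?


|z - z0| = r is a circle with center z0 and radius r.
Center = (9, 3), radius = 9

Circle with center (9, 3) and radius 9


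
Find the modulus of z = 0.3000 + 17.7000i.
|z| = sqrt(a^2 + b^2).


|z| = sqrt(0.3^2 + 17.7^2) = sqrt(0.09 + 313.29) = sqrt(313.38) = 17.7025

|z| = 17.7025


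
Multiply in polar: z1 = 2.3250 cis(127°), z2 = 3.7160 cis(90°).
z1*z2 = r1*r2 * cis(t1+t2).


r = 2.3250 * 3.7160 = 8.6397
theta = 127° + 90° = 217° = 217° (mod 360)

8.6397 cis(217°)


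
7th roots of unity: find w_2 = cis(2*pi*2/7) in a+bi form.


Angle = 360*2/7 = 102.8571°
a = cos(102.8571°) = -0.2225
b = sin(102.8571°) = 0.9749

-0.2225 + 0.9749i


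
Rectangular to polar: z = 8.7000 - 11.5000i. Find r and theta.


r = sqrt(75.69+132.25) = sqrt(207.94) = 14.4201
theta = atan2(-11.5, 8.7) = -52.8917 degrees

r = 14.4201, theta = -52.8917 degrees


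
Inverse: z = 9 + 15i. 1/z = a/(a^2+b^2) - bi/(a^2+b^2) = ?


|z|^2 = 81+225 = 306
1/z = (9 - 15i)/306

1/z = 0.0294 - 0.0490i


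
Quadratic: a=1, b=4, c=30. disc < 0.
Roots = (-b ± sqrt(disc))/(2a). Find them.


disc = 4^2 - 4*1*30 = 16 - 120 = -104
sqrt(|disc|) = sqrt(104) = 10.1980
Real part = -4/(2*1) = -2.0000
Imag part = 10.1980/(2*1) = 5.0990

-2.0000 ± 5.0990i


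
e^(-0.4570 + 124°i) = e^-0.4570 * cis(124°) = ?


e^-0.4570 = 0.6332
cos(124°) = -0.5592
sin(124°) = 0.829
Real = 0.6332*(-0.5592) = -0.3541
Imag = 0.6332*0.829 = 0.5249

-0.3541 + 0.5249i


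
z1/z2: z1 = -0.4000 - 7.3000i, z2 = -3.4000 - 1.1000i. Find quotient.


Conjugate of z2 = -3.4000 + 1.1000i
Numerator: (-0.4000 - 7.3000i)(-3.4000 + 1.1000i) = 9.3900 + 24.3800i
Denominator: (-3.4)^2 + (-1.1)^2 = 12.77
Result = (9.3900 + 24.3800i)/12.77

0.7353 + 1.9092i


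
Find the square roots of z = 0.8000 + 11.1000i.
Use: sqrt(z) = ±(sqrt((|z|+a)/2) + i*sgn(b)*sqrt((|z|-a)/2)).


|z| = sqrt(0.64+123.21) = 11.1288
sqrt((|z|+a)/2) = sqrt((11.1288+0.8)/2) = sqrt(5.9644) = 2.4422
sqrt((|z|-a)/2) = sqrt((11.1288-0.8)/2) = sqrt(5.1644) = 2.2725

±(2.4422 + 2.2725i) i.e. 2.4422 + 2.2725i and -2.4422 - 2.2725i


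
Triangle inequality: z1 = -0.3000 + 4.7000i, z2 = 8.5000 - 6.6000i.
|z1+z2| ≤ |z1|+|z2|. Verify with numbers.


|z1| = sqrt((-0.3)^2 + 4.7^2) = sqrt(22.18) = 4.7096
|z2| = sqrt(8.5^2 + (-6.6)^2) = sqrt(115.81) = 10.7615
z1+z2 = 8.2000 - 1.9000i
|z1+z2| = sqrt(70.85) = 8.4172
|z1|+|z2| = 4.7096 + 10.7615 = 15.4711

|z1+z2| = 8.4172 ≤ |z1|+|z2| = 15.4711 (verified)


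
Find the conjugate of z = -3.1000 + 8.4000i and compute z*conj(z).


z_bar = -3.1000 - 8.4000i
z*z_bar = (-3.1)^2 + 8.4^2 = 9.61 + 70.56 = 80.17

z_bar = -3.1000 - 8.4000i, z*z_bar = 80.17


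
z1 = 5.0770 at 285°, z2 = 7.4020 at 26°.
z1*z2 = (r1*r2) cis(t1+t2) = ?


r = 5.0770 * 7.4020 = 37.5800
theta = 285° + 26° = 311° = 311° (mod 360)

37.5800 cis(311°)


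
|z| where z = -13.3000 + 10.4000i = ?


|z| = sqrt((-13.3)^2 + 10.4^2) = sqrt(176.89 + 108.16) = sqrt(285.05) = 16.8834

|z| = 16.8834


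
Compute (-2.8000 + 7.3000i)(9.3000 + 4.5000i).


Real = -2.8*9.3 - 7.3*4.5 = -26.04 - 32.85 = -58.89
Imag = -2.8*4.5 + 9.3*7.3 = -12.6 + 67.89 = 55.29

-58.8900 + 55.2900i


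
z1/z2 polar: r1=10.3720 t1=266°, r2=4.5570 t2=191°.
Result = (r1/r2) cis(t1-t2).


r = 10.3720 / 4.5570 = 2.2761
theta = 266° - 191° = 75° = 75° (mod 360)

2.2761 cis(75°)


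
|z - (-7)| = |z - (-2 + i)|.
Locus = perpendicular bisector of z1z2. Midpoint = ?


Equal distances means the locus is the perpendicular bisector of z1 and z2.
Midpoint = ((-7+(-2))/2, (0+1)/2) = (-4.5000, 0.5000)

Perpendicular bisector through (-4.5000, 0.5000)


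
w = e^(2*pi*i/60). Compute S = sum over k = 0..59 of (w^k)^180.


The roots are w_k = w^k with w = e^(2*pi*i/60), and (w^k)^180 = (w^180)^k.
So S = 1 + u + u^2 + ... + u^(59) with u = w^180.
180 = 3*60 + 0, so 180 is a multiple of 60 and u = (w^60)^3 = 1.
Every one of the 60 terms equals 1: S = 60

S = 60


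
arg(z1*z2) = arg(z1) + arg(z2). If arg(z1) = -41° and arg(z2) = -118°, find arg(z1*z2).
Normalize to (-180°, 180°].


arg(z1*z2) = -41° - 118° = -159°
Normalized to (-180°, 180°]: -159°

-159°


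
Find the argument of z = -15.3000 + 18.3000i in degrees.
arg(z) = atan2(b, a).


Re = -15.3, Im = 18.3
arg = atan2(18.3, -15.3) = 129.8978 degrees

arg(z) = 129.8978 degrees


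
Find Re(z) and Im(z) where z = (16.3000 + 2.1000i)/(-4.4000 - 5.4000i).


Multiply by conjugate: (16.3000 + 2.1000i)(-4.4000 + 5.4000i) / ((-4.4)^2 + (-5.4)^2)
Numerator real = 16.3*(-4.4) + 2.1*(-5.4) = -83.06
Numerator imag = 2.1*(-4.4) - 16.3*(-5.4) = 78.78
Denominator = 48.52
Re(z) = -83.06/48.52 = -1.7119
Im(z) = 78.78/48.52 = 1.6237

Re(z) = -1.7119, Im(z) = 1.6237


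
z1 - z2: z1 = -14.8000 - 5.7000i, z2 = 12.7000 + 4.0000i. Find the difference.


Real: -14.8 - 12.7 = -27.5
Imag: -5.7 - 4 = -9.7

-27.5000 - 9.7000i


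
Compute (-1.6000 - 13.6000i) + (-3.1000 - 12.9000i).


Real: -1.6 - 3.1 = -4.7
Imag: -13.6 - 12.9 = -26.5

-4.7000 - 26.5000i


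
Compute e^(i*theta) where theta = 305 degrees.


cos(305°) = 0.5736
sin(305°) = -0.8192

e^(i*305°) = 0.5736 - 0.8192i


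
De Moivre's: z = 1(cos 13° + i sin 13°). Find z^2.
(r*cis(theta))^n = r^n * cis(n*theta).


r^2 = 1^2 = 1
n*theta = 2*13° = 26° = 26° (mod 360)
a = 1*cos(26°) = 0.8988
b = 1*sin(26°) = 0.4384

1 cis(26°) = 0.8988 + 0.4384i
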